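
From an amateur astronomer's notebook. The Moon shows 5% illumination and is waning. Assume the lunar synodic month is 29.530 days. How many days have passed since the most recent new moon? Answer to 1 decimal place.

cos θ = 1 − 2f = 0.900, giving a principal value of 25.8°.
Since the Moon is past full (waning), take the reflex angle: θ = 360° − 25.8° = 334.2°.
Age = 29.530 × 334.2°/360° ≈ 27.41 days.

27.4 days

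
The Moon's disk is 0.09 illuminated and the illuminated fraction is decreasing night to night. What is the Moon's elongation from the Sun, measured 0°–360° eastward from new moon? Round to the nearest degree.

325°

Invert f = (1 − cos θ)/2 to get cos θ = 1 − 2(0.09) = 0.820, hence θ₀ = arccos 0.820 = 34.9°.
A waning Moon lies in 180°–360°, so θ = 360° − 34.9° = 325.1°.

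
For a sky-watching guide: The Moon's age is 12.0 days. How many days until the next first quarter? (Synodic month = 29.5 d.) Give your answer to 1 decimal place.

24.9 days

First quarter is 0.25 of the way through the cycle: age 0.25 × 29.5 = 7.375 d.
Already past this cycle's first quarter; the next is at 7.375 + 29.5 = 36.875 d, so 36.875 − 12.0 = 24.875 days.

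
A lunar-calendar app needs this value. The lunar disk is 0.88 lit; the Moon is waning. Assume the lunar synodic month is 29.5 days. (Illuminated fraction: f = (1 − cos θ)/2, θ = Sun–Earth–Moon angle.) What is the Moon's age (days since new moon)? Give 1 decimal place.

18.1 days

From f = (1 − cos θ)/2: cos θ = 1 − 2×0.88 = -0.760; arccos → 139.5°.
Waning ⇒ past full, so θ = 360° − 139.5° = 220.5°.
At 360°/29.5 d per day, 220.5° corresponds to 18.07 days.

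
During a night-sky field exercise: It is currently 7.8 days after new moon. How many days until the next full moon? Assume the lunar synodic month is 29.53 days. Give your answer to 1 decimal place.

7.0 days

Full moon is 0.5 of the way through the cycle: age 0.5 × 29.53 = 14.765 d.
So 6.965 days remain (14.765 − 7.8).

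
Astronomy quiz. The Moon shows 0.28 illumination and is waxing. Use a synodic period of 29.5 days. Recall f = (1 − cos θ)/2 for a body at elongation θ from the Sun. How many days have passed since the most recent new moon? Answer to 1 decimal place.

5.2 days

From f = (1 − cos θ)/2: cos θ = 1 − 2×0.28 = 0.440; arccos → 63.9°.
Waxing ⇒ before full, so θ = 63.9°.
Age = 29.5 × 63.9°/360° ≈ 5.24 days.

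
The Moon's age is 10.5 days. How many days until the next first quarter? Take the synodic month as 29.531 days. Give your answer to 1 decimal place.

First quarter is 0.25 of the way through the cycle: age 0.25 × 29.531 = 7.383 d.
Already past this cycle's first quarter; the next is at 7.383 + 29.531 = 36.914 d, so 36.914 − 10.5 = 26.414 days.

26.4 days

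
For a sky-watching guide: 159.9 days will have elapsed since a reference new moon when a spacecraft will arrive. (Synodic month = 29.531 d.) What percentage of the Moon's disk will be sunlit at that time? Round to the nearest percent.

93%

159.9/29.531 = 5.415 lunations, so 5 complete cycles and 12.25 d into the next.
Elongation θ = 360° × 12.25/29.531 ≈ 149.3°.
Illuminated fraction = (1 − cos 149.3°)/2 = (1 − (-0.860))/2 ≈ 0.930, so 93%.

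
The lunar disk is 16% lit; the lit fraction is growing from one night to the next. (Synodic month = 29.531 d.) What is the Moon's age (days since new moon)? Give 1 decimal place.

3.9 days

Invert f = (1 − cos θ)/2 to get cos θ = 1 − 2(0.16) = 0.680, hence θ₀ = arccos 0.680 = 47.2°.
Waxing ⇒ before full, so θ = 47.2°.
That fraction of the synodic month is 47.2/360 × 29.531 d ≈ 3.87 d.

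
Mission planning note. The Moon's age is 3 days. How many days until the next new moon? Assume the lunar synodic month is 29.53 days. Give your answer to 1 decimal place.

The next new moon completes the synodic month: 29.53 − 3 = 26.530 days.

26.5 days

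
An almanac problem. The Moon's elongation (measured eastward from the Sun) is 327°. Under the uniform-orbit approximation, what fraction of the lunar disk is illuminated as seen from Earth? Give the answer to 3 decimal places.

0.081

cos 327° = 0.839, so f = (1 − 0.839)/2 = 0.081.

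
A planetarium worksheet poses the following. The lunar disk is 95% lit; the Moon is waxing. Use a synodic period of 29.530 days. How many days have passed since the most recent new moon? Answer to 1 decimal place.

12.6 days

Invert f = (1 − cos θ)/2 to get cos θ = 1 − 2(0.95) = -0.900, hence θ₀ = arccos -0.900 = 154.2°.
The Moon is waxing (0°–180°), so θ = 154.2° directly.
That fraction of the synodic month is 154.2/360 × 29.530 d ≈ 12.65 d.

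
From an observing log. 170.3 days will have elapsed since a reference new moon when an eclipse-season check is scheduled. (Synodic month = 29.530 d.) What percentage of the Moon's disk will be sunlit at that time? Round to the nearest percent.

170.3/29.530 = 5.767 lunations, so 5 complete cycles and 22.65 d into the next.
Phase angle: θ = 360°·(22.65 d)/(29.530 d) = 276.1°.
Illuminated fraction = (1 − cos 276.1°)/2 = (1 − 0.107)/2 ≈ 0.447, so 45%.

45%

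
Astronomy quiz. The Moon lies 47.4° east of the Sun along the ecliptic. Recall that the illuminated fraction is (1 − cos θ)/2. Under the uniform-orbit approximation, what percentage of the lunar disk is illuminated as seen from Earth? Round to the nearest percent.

Half-versine of 47.4°: (1 − 0.677)/2 = 0.162, i.e. 16%.

16%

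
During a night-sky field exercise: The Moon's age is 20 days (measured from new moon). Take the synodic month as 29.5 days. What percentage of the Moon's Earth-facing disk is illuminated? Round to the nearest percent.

72%

The Moon has covered 20/29.5 of its cycle, so θ ≈ 360° × 20/29.5 = 244.1°.
cos 244.1° = (-0.437), so f = (1 − (-0.437))/2 = 0.719, so 72%.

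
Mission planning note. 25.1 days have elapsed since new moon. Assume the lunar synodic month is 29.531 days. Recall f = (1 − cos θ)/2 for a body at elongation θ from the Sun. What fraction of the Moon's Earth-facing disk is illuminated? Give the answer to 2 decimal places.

0.21

Phase angle: θ = 360°·(25.1 d)/(29.531 d) = 306.0°.
Illuminated fraction = (1 − cos 306.0°)/2 = (1 − 0.588)/2 ≈ 0.206.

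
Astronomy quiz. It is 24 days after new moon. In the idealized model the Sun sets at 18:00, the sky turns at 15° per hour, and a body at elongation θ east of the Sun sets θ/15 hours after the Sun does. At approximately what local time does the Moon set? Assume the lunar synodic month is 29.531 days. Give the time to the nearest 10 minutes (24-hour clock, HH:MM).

Phase angle: θ = 360°·(24 d)/(29.531 d) = 292.6°.
Delay after the Sun = 292.6° / (15°/h) ≈ 19.50 h.
18:00 + 19.505 h ≈ 13:30 → 13:30 to the nearest ten minutes.

13:30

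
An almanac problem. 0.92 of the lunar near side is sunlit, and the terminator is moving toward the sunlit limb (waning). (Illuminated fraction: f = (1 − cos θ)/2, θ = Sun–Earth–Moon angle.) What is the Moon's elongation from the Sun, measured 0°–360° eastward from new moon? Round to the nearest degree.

Invert f = (1 − cos θ)/2 to get cos θ = 1 − 2(0.92) = -0.840, hence θ₀ = arccos -0.840 = 147.1°.
Since the Moon is past full (waning), take the reflex angle: θ = 360° − 147.1° = 212.9°.

213°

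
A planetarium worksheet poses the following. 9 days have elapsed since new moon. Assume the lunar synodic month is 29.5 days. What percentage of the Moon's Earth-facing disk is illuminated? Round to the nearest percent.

The Moon has covered 9/29.5 of its cycle, so θ ≈ 360° × 9/29.5 = 109.8°.
Illuminated fraction = (1 − cos 109.8°)/2 = (1 − (-0.339))/2 ≈ 0.670, so 67%.

67%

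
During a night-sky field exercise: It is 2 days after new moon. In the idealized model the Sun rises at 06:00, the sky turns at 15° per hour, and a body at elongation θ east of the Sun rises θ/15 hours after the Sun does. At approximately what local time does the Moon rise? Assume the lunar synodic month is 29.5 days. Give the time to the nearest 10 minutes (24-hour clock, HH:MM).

Elongation θ = 360° × 2/29.5 ≈ 24.4°.
The Moon trails the Sun by θ/15 = 24.4/15 ≈ 1.63 hours.
06:00 + 1.627 h ≈ 07:38 → 07:40 to the nearest ten minutes.

07:40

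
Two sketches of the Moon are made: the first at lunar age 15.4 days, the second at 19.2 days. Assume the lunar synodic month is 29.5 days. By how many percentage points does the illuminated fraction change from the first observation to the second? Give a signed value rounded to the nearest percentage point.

First observation: θ = 360°·15.4/29.5 = 187.9°, so f = 0.995.
Second observation: θ = 234.3°, f = 0.792.
Δf = 0.792 − 0.995 = -0.203, i.e. -20 pp.

-20 percentage points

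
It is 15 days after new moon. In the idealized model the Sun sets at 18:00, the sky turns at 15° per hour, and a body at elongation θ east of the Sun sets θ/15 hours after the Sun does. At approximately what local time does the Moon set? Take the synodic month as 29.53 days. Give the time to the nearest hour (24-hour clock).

06:00

Phase angle: θ = 360°·(15 d)/(29.53 d) = 182.9°.
At 15° of sky rotation per hour, 182.9° corresponds to a 12.19 h lag.
18:00 + 12.19 h ≈ 06:11 → 06:00 to the nearest hour.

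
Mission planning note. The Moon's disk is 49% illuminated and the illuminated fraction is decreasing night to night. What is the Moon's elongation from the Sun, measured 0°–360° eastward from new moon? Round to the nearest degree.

271°

From f = (1 − cos θ)/2: cos θ = 1 − 2×0.49 = 0.020; arccos → 88.9°.
Waning ⇒ past full, so θ = 360° − 88.9° = 271.1°.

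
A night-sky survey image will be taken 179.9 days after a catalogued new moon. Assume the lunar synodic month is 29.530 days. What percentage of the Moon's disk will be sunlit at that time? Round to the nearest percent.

8%

179.9 d spans 6 complete synodic months (6 × 29.530 = 177.18 d) plus 2.72 d.
Elongation θ = 360° × 2.72/29.530 ≈ 33.2°.
cos 33.2° = 0.837, so f = (1 − 0.837)/2 = 0.081, so 8%.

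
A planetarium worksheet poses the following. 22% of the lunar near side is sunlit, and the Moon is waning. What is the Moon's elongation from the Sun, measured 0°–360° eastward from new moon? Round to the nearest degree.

From f = (1 − cos θ)/2: cos θ = 1 − 2×0.22 = 0.560; arccos → 55.9°.
Waning ⇒ past full, so θ = 360° − 55.9° = 304.1°.

304°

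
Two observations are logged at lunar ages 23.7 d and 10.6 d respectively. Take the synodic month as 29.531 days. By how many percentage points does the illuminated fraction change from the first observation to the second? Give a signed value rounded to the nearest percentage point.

θ₁ = 360° × 23.7/29.531 = 288.9°, f₁ = (1 − cos θ₁)/2 = 0.338.
θ₂ = 360° × 10.6/29.531 = 129.2°, f₂ = (1 − cos θ₂)/2 = 0.816.
Change = f₂ − f₁ = +0.478 → +48 percentage points.

+48 percentage points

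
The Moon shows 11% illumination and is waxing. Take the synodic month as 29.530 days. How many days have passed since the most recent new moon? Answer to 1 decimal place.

3.2 days

Invert f = (1 − cos θ)/2 to get cos θ = 1 − 2(0.11) = 0.780, hence θ₀ = arccos 0.780 = 38.7°.
The Moon is waxing (0°–180°), so θ = 38.7° directly.
At 360°/29.530 d per day, 38.7° corresponds to 3.18 days.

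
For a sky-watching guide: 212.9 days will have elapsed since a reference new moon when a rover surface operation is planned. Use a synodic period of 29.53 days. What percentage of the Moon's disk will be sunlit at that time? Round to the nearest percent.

37%

212.9 d spans 7 complete synodic months (7 × 29.53 = 206.71 d) plus 6.19 d.
Elongation θ = 360° × 6.19/29.53 ≈ 75.5°.
With cos θ = 0.251, the lit fraction is (1 − 0.251)/2 ≈ 0.374, so 37%.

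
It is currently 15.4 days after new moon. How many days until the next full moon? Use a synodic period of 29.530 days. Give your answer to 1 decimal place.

Full moon is 0.5 of the way through the cycle: age 0.5 × 29.530 = 14.765 d.
This lunation's full moon (14.765 d) has passed, so add one period: 44.295 − 15.4 = 28.895 days.

28.9 days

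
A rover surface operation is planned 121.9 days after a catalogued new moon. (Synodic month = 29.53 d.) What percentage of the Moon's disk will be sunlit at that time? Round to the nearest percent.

15%

121.9 d spans 4 complete synodic months (4 × 29.53 = 118.12 d) plus 3.78 d.
Elongation θ = 360° × 3.78/29.53 ≈ 46.1°.
cos 46.1° = 0.694, so f = (1 − 0.694)/2 = 0.153, so 15%.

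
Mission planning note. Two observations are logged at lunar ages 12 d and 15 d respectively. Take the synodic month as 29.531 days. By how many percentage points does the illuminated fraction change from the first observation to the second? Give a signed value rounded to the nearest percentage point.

θ₁ = 360° × 12/29.531 = 146.3°, f₁ = (1 − cos θ₁)/2 = 0.916.
θ₂ = 360° × 15/29.531 = 182.9°, f₂ = (1 − cos θ₂)/2 = 0.999.
Change = f₂ − f₁ = +0.083 → +8 percentage points.

+8 percentage points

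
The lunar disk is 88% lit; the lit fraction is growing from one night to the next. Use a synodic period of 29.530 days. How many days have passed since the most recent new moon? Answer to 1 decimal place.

From f = (1 − cos θ)/2: cos θ = 1 − 2×0.88 = -0.760; arccos → 139.5°.
Before full moon the principal value applies: θ = 139.5°.
Age = 29.530 × 139.5°/360° ≈ 11.44 days.

11.4 days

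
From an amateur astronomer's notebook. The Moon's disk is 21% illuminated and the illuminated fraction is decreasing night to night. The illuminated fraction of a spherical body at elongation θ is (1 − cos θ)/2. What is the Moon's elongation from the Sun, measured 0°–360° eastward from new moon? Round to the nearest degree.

From f = (1 − cos θ)/2: cos θ = 1 − 2×0.21 = 0.580; arccos → 54.5°.
Waning ⇒ past full, so θ = 360° − 54.5° = 305.5°.

305°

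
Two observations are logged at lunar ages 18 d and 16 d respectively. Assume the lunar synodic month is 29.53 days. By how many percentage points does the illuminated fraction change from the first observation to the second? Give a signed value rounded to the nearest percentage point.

+10 pp

θ₁ = 360° × 18/29.53 = 219.4°, f₁ = (1 − cos θ₁)/2 = 0.886.
θ₂ = 360° × 16/29.53 = 195.1°, f₂ = (1 − cos θ₂)/2 = 0.983.
Change = f₂ − f₁ = +0.097 → +10 percentage points.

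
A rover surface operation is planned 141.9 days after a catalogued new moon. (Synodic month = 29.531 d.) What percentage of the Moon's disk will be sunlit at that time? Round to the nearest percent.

33%

Reduce mod P: 141.9 − 4×29.531 = 23.78 d into the current lunation.
Elongation θ = 360° × 23.78/29.531 ≈ 289.8°.
With cos θ = 0.339, the lit fraction is (1 − 0.339)/2 ≈ 0.330, so 33%.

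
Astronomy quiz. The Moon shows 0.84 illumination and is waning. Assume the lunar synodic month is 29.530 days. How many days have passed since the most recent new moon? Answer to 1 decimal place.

18.6 days

cos θ = 1 − 2f = -0.680, giving a principal value of 132.8°.
Waning ⇒ past full, so θ = 360° − 132.8° = 227.2°.
That fraction of the synodic month is 227.2/360 × 29.530 d ≈ 18.63 d.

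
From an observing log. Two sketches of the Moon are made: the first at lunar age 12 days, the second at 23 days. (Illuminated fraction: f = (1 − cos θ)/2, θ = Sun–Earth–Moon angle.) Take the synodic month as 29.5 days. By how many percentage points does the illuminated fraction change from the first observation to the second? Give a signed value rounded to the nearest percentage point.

-51 percentage points

θ₁ = 360° × 12/29.5 = 146.4°, f₁ = (1 − cos θ₁)/2 = 0.917.
θ₂ = 360° × 23/29.5 = 280.7°, f₂ = (1 − cos θ₂)/2 = 0.407.
Change = f₂ − f₁ = -0.509 → -51 percentage points.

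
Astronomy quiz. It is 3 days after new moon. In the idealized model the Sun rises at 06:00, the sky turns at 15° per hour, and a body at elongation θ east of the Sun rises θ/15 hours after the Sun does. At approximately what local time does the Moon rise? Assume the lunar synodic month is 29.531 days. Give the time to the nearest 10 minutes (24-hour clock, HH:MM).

Phase angle: θ = 360°·(3 d)/(29.531 d) = 36.6°.
Delay after the Sun = 36.6° / (15°/h) ≈ 2.44 h.
06:00 + 2.438 h ≈ 08:26 → 08:30 to the nearest ten minutes.

08:30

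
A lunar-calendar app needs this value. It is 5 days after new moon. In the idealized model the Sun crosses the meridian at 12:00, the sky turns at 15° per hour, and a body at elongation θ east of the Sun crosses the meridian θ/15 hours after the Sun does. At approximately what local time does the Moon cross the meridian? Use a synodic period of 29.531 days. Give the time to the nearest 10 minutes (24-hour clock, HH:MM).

16:00

The Moon has covered 5/29.531 of its cycle, so θ ≈ 360° × 5/29.531 = 61.0°.
At 15° of sky rotation per hour, 61.0° corresponds to a 4.06 h lag.
12:00 + 4.064 h ≈ 16:04 → 16:00 to the nearest ten minutes.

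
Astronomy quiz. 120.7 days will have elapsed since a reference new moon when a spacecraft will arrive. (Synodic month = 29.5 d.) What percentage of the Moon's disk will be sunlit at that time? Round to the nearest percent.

8%

Reduce mod P: 120.7 − 4×29.5 = 2.70 d into the current lunation.
The Moon has covered 2.70/29.5 of its cycle, so θ ≈ 360° × 2.70/29.5 = 32.9°.
With cos θ = 0.839, the lit fraction is (1 − 0.839)/2 ≈ 0.080, so 8%.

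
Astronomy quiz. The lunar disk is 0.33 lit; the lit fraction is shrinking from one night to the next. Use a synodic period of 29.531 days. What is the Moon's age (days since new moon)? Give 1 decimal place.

23.8 days

From f = (1 − cos θ)/2: cos θ = 1 − 2×0.33 = 0.340; arccos → 70.1°.
Waning ⇒ past full, so θ = 360° − 70.1° = 289.9°.
That fraction of the synodic month is 289.9/360 × 29.531 d ≈ 23.78 d.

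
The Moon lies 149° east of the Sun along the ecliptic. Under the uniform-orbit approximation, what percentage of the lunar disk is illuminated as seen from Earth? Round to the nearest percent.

Half-versine of 149°: (1 − (-0.857))/2 = 0.929, i.e. 93%.

93%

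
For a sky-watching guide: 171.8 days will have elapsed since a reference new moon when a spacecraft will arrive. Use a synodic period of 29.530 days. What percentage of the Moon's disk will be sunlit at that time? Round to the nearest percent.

171.8/29.530 = 5.818 lunations, so 5 complete cycles and 24.15 d into the next.
Elongation θ = 360° × 24.15/29.530 ≈ 294.4°.
Illuminated fraction = (1 − cos 294.4°)/2 = (1 − 0.413)/2 ≈ 0.293, so 29%.

29%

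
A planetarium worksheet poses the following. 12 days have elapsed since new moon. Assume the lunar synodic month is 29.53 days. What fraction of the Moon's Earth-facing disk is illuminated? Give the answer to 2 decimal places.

Elongation θ = 360° × 12/29.53 ≈ 146.3°.
cos 146.3° = (-0.832), so f = (1 − (-0.832))/2 = 0.916.

0.92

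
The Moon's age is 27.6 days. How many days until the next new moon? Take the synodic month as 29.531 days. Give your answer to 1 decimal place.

1.9 days

The next new moon completes the synodic month: 29.531 − 27.6 = 1.931 days.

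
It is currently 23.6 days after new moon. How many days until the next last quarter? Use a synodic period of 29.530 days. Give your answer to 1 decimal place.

28.1 days

Last quarter is 0.75 of the way through the cycle: age 0.75 × 29.530 = 22.148 d.
This lunation's last quarter (22.148 d) has passed, so add one period: 51.678 − 23.6 = 28.078 days.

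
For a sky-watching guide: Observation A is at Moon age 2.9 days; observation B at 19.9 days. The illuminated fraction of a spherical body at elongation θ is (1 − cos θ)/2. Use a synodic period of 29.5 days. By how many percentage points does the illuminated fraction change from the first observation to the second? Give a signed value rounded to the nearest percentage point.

θ₁ = 360° × 2.9/29.5 = 35.4°, f₁ = (1 − cos θ₁)/2 = 0.092.
θ₂ = 360° × 19.9/29.5 = 242.8°, f₂ = (1 − cos θ₂)/2 = 0.728.
Change = f₂ − f₁ = +0.636 → +64 percentage points.

+64 percentage points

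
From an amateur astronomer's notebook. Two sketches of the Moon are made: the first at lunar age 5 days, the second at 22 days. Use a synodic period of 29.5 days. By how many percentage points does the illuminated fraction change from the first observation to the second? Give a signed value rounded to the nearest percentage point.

+26 percentage points

θ₁ = 360° × 5/29.5 = 61.0°, f₁ = (1 − cos θ₁)/2 = 0.258.
θ₂ = 360° × 22/29.5 = 268.5°, f₂ = (1 − cos θ₂)/2 = 0.513.
Change = f₂ − f₁ = +0.256 → +26 percentage points.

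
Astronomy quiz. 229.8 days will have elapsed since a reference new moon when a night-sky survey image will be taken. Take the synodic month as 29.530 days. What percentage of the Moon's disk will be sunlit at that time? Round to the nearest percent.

Reduce mod P: 229.8 − 7×29.530 = 23.09 d into the current lunation.
The Moon has covered 23.09/29.530 of its cycle, so θ ≈ 360° × 23.09/29.530 = 281.5°.
Illuminated fraction = (1 − cos 281.5°)/2 = (1 − 0.199)/2 ≈ 0.400, so 40%.

40%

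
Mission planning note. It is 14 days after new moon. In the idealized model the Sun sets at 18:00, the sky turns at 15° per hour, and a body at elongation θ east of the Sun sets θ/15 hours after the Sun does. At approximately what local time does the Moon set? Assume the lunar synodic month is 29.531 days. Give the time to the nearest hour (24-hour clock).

Elongation θ = 360° × 14/29.531 ≈ 170.7°.
Delay after the Sun = 170.7° / (15°/h) ≈ 11.38 h.
18:00 + 11.38 h ≈ 05:23 → 05:00 to the nearest hour.

05:00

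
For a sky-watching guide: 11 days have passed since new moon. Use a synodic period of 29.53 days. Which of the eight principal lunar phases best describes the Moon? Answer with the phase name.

θ ≈ 360° × 11/29.53 = 134°, which falls in the waxing gibbous sector.

waxing gibbous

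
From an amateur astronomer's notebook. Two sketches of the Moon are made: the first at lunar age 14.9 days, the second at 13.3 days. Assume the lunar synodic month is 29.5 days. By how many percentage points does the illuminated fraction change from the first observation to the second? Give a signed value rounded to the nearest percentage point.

First observation: θ = 360°·14.9/29.5 = 181.8°, so f = 1.000.
Second observation: θ = 162.3°, f = 0.976.
Δf = 0.976 − 1.000 = -0.023, i.e. -2 pp.

-2 percentage points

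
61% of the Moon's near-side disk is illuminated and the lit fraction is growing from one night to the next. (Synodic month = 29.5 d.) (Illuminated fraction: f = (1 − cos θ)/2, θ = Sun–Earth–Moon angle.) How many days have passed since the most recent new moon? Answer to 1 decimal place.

8.4 days

From f = (1 − cos θ)/2: cos θ = 1 − 2×0.61 = -0.220; arccos → 102.7°.
Waxing ⇒ before full, so θ = 102.7°.
Age = 29.5 × 102.7°/360° ≈ 8.42 days.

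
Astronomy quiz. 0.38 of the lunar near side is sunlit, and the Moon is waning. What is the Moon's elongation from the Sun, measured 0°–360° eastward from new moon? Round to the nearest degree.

284°

From f = (1 − cos θ)/2: cos θ = 1 − 2×0.38 = 0.240; arccos → 76.1°.
Waning ⇒ past full, so θ = 360° − 76.1° = 283.9°.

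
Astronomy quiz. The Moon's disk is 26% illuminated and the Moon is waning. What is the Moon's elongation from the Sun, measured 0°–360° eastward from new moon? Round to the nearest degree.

Invert f = (1 − cos θ)/2 to get cos θ = 1 − 2(0.26) = 0.480, hence θ₀ = arccos 0.480 = 61.3°.
A waning Moon lies in 180°–360°, so θ = 360° − 61.3° = 298.7°.

299°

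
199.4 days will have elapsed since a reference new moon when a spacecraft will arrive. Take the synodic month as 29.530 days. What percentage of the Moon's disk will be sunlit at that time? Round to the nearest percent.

199.4/29.530 = 6.752 lunations, so 6 complete cycles and 22.22 d into the next.
The Moon has covered 22.22/29.530 of its cycle, so θ ≈ 360° × 22.22/29.530 = 270.9°.
With cos θ = 0.015, the lit fraction is (1 − 0.015)/2 ≈ 0.492, so 49%.

49%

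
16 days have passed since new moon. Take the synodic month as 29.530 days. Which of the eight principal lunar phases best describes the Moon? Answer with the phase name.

full moon

θ ≈ 360° × 16/29.530 = 195°, which falls in the full moon sector.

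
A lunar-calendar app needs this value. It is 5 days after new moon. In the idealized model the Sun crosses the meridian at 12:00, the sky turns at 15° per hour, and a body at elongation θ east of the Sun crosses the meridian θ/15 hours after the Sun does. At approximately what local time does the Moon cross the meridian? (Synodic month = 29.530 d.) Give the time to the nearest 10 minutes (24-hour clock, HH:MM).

16:00

The Moon has covered 5/29.530 of its cycle, so θ ≈ 360° × 5/29.530 = 61.0°.
At 15° of sky rotation per hour, 61.0° corresponds to a 4.06 h lag.
12:00 + 4.064 h ≈ 16:04 → 16:00 to the nearest ten minutes.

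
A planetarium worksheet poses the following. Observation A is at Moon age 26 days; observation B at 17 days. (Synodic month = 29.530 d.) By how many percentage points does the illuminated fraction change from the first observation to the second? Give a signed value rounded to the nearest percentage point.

First observation: θ = 360°·26/29.530 = 317.0°, so f = 0.135.
Second observation: θ = 207.2°, f = 0.945.
Δf = 0.945 − 0.135 = +0.810, i.e. +81 pp.

+81 percentage points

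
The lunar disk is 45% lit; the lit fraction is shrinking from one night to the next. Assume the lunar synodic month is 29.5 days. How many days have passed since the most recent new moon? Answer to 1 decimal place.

22.6 days

From f = (1 − cos θ)/2: cos θ = 1 − 2×0.45 = 0.100; arccos → 84.3°.
Waning ⇒ past full, so θ = 360° − 84.3° = 275.7°.
At 360°/29.5 d per day, 275.7° corresponds to 22.60 days.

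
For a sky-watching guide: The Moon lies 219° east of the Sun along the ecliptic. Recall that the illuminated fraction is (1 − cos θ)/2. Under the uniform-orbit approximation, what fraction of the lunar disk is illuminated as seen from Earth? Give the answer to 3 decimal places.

Half-versine of 219°: (1 − (-0.777))/2 = 0.889.

0.889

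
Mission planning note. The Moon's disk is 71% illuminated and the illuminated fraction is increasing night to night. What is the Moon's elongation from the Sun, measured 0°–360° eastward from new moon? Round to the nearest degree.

115°

cos θ = 1 − 2f = -0.420, giving a principal value of 114.8°.
Before full moon the principal value applies: θ = 114.8°.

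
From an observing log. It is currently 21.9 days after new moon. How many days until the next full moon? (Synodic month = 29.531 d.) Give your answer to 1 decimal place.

Full moon is 0.5 of the way through the cycle: age 0.5 × 29.531 = 14.765 d.
This lunation's full moon (14.765 d) has passed, so add one period: 44.296 − 21.9 = 22.396 days.

22.4 days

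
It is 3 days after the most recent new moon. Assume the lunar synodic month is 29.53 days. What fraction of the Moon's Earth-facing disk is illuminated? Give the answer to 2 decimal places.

0.10

The Moon has covered 3/29.53 of its cycle, so θ ≈ 360° × 3/29.53 = 36.6°.
With cos θ = 0.803, the lit fraction is (1 − 0.803)/2 ≈ 0.098.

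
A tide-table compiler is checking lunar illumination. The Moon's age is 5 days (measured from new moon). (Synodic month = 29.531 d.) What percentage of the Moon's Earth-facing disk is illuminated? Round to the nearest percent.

26%

Phase angle: θ = 360°·(5 d)/(29.531 d) = 61.0°.
cos 61.0° = 0.486, so f = (1 − 0.486)/2 = 0.257, so 26%.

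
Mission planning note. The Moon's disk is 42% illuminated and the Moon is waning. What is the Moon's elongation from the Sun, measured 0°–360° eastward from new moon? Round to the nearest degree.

279°

cos θ = 1 − 2f = 0.160, giving a principal value of 80.8°.
Since the Moon is past full (waning), take the reflex angle: θ = 360° − 80.8° = 279.2°.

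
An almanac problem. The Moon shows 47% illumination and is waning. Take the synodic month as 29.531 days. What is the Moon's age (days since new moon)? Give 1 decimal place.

22.4 days

Invert f = (1 − cos θ)/2 to get cos θ = 1 − 2(0.47) = 0.060, hence θ₀ = arccos 0.060 = 86.6°.
Waning ⇒ past full, so θ = 360° − 86.6° = 273.4°.
Age = 29.531 × 273.4°/360° ≈ 22.43 days.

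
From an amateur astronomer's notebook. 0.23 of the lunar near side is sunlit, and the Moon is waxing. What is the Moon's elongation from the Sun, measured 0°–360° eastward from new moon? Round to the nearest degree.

From f = (1 − cos θ)/2: cos θ = 1 − 2×0.23 = 0.540; arccos → 57.3°.
Before full moon the principal value applies: θ = 57.3°.

57°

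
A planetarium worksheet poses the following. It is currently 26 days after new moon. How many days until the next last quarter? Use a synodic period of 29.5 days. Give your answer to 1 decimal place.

25.6 days

Last quarter is 0.75 of the way through the cycle: age 0.75 × 29.5 = 22.125 d.
This lunation's last quarter (22.125 d) has passed, so add one period: 51.625 − 26 = 25.625 days.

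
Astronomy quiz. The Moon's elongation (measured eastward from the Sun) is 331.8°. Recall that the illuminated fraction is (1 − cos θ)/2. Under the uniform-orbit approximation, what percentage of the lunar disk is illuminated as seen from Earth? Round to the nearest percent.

Half-versine of 331.8°: (1 − 0.881)/2 = 0.059, i.e. 6%.

6%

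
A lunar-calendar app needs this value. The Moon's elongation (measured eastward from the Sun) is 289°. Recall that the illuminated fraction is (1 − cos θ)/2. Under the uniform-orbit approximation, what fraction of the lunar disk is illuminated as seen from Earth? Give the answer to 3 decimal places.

Half-versine of 289°: (1 − 0.326)/2 = 0.337.

0.337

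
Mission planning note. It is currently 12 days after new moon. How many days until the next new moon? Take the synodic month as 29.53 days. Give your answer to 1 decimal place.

The next new moon completes the synodic month: 29.53 − 12 = 17.530 days.

17.5 days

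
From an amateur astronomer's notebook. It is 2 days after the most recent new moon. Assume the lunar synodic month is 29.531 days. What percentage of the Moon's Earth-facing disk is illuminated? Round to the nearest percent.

4%

Elongation θ = 360° × 2/29.531 ≈ 24.4°.
With cos θ = 0.911, the lit fraction is (1 − 0.911)/2 ≈ 0.045, so 4%.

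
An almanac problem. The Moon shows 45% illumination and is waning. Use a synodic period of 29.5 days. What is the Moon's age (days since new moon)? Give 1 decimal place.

Invert f = (1 − cos θ)/2 to get cos θ = 1 − 2(0.45) = 0.100, hence θ₀ = arccos 0.100 = 84.3°.
Since the Moon is past full (waning), take the reflex angle: θ = 360° − 84.3° = 275.7°.
Age = 29.5 × 275.7°/360° ≈ 22.60 days.

22.6 days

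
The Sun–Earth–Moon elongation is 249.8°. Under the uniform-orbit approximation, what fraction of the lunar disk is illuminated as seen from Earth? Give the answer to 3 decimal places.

0.673

f = (1 − cos 249.8°)/2 = (1 − (-0.345))/2 ≈ 0.673.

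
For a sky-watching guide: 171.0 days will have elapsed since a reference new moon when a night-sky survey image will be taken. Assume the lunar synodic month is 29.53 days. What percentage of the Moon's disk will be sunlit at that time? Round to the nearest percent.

Reduce mod P: 171.0 − 5×29.53 = 23.35 d into the current lunation.
Phase angle: θ = 360°·(23.35 d)/(29.53 d) = 284.7°.
Illuminated fraction = (1 − cos 284.7°)/2 = (1 − 0.253)/2 ≈ 0.373, so 37%.

37%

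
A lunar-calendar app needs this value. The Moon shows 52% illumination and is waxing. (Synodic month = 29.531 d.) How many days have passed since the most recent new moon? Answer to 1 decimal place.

7.6 days

cos θ = 1 − 2f = -0.040, giving a principal value of 92.3°.
Waxing ⇒ before full, so θ = 92.3°.
At 360°/29.531 d per day, 92.3° corresponds to 7.57 days.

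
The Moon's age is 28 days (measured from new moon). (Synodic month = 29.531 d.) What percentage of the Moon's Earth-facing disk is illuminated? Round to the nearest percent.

Phase angle: θ = 360°·(28 d)/(29.531 d) = 341.3°.
With cos θ = 0.947, the lit fraction is (1 − 0.947)/2 ≈ 0.026, so 3%.

3%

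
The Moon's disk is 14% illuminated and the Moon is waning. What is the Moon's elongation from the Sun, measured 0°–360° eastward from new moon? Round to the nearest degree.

Invert f = (1 − cos θ)/2 to get cos θ = 1 − 2(0.14) = 0.720, hence θ₀ = arccos 0.720 = 43.9°.
Since the Moon is past full (waning), take the reflex angle: θ = 360° − 43.9° = 316.1°.

316°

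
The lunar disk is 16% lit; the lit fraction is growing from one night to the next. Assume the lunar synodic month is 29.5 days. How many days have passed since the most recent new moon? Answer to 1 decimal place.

3.9 days

From f = (1 − cos θ)/2: cos θ = 1 − 2×0.16 = 0.680; arccos → 47.2°.
Waxing ⇒ before full, so θ = 47.2°.
That fraction of the synodic month is 47.2/360 × 29.5 d ≈ 3.86 d.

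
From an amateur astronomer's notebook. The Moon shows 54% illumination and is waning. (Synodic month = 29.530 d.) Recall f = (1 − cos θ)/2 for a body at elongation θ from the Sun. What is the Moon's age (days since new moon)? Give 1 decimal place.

Invert f = (1 − cos θ)/2 to get cos θ = 1 − 2(0.54) = -0.080, hence θ₀ = arccos -0.080 = 94.6°.
A waning Moon lies in 180°–360°, so θ = 360° − 94.6° = 265.4°.
That fraction of the synodic month is 265.4/360 × 29.530 d ≈ 21.77 d.

21.8 days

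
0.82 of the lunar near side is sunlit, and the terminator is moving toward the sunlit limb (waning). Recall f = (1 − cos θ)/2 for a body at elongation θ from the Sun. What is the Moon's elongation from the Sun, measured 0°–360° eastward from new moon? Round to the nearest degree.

230°

From f = (1 − cos θ)/2: cos θ = 1 − 2×0.82 = -0.640; arccos → 129.8°.
A waning Moon lies in 180°–360°, so θ = 360° − 129.8° = 230.2°.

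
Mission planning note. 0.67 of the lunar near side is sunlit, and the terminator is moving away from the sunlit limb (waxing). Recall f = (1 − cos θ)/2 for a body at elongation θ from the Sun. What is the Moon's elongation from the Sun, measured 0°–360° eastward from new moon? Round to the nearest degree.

110°

From f = (1 − cos θ)/2: cos θ = 1 − 2×0.67 = -0.340; arccos → 109.9°.
Waxing ⇒ before full, so θ = 109.9°.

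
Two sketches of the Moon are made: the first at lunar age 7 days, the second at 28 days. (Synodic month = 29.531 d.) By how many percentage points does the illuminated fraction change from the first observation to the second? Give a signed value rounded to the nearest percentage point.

-43 pp

θ₁ = 360° × 7/29.531 = 85.3°, f₁ = (1 − cos θ₁)/2 = 0.459.
θ₂ = 360° × 28/29.531 = 341.3°, f₂ = (1 − cos θ₂)/2 = 0.026.
Change = f₂ − f₁ = -0.433 → -43 percentage points.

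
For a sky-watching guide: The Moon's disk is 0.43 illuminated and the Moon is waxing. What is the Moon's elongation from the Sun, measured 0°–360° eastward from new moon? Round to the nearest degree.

From f = (1 − cos θ)/2: cos θ = 1 − 2×0.43 = 0.140; arccos → 82.0°.
The Moon is waxing (0°–180°), so θ = 82.0° directly.

82°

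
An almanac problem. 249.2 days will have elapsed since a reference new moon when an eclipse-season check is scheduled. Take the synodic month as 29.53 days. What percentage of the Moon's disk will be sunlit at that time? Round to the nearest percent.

96%

249.2/29.53 = 8.439 lunations, so 8 complete cycles and 12.96 d into the next.
Elongation θ = 360° × 12.96/29.53 ≈ 158.0°.
With cos θ = (-0.927), the lit fraction is (1 − (-0.927))/2 ≈ 0.964, so 96%.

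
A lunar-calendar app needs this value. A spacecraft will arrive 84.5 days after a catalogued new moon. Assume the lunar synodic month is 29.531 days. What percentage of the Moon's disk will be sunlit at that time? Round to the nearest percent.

84.5/29.531 = 2.861 lunations, so 2 complete cycles and 25.44 d into the next.
The Moon has covered 25.44/29.531 of its cycle, so θ ≈ 360° × 25.44/29.531 = 310.1°.
cos 310.1° = 0.644, so f = (1 − 0.644)/2 = 0.178, so 18%.

18%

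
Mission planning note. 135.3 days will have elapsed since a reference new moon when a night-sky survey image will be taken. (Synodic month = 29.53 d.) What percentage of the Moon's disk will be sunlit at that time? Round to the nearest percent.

94%

135.3/29.53 = 4.582 lunations, so 4 complete cycles and 17.18 d into the next.
Phase angle: θ = 360°·(17.18 d)/(29.53 d) = 209.4°.
With cos θ = (-0.871), the lit fraction is (1 − (-0.871))/2 ≈ 0.935, so 94%.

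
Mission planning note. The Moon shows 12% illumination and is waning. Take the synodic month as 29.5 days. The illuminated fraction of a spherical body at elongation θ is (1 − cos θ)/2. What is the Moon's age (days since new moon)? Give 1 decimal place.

Invert f = (1 − cos θ)/2 to get cos θ = 1 − 2(0.12) = 0.760, hence θ₀ = arccos 0.760 = 40.5°.
Waning ⇒ past full, so θ = 360° − 40.5° = 319.5°.
Age = 29.5 × 319.5°/360° ≈ 26.18 days.

26.2 days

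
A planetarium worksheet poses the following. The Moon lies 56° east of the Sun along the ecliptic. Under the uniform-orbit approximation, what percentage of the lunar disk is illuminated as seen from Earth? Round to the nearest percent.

cos 56° = 0.559, so f = (1 − 0.559)/2 = 0.220, i.e. 22%.

22%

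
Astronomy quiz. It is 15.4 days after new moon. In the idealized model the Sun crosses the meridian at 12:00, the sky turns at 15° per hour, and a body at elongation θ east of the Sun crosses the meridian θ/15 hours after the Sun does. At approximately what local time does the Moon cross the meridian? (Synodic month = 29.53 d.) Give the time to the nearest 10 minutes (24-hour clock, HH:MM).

00:30

Elongation θ = 360° × 15.4/29.53 ≈ 187.7°.
Delay after the Sun = 187.7° / (15°/h) ≈ 12.52 h.
12:00 + 12.516 h ≈ 00:31 → 00:30 to the nearest ten minutes.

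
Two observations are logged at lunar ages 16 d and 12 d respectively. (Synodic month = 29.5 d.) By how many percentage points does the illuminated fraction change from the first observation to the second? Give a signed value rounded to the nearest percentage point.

θ₁ = 360° × 16/29.5 = 195.3°, f₁ = (1 − cos θ₁)/2 = 0.982.
θ₂ = 360° × 12/29.5 = 146.4°, f₂ = (1 − cos θ₂)/2 = 0.917.
Change = f₂ − f₁ = -0.066 → -7 percentage points.

-7 pp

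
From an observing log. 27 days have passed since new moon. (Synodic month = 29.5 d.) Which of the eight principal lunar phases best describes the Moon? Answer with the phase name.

θ ≈ 360° × 27/29.5 = 329°, which falls in the waning crescent sector.

waning crescent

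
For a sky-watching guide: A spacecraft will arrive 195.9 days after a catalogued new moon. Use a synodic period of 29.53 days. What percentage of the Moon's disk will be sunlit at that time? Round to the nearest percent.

195.9 d spans 6 complete synodic months (6 × 29.53 = 177.18 d) plus 18.72 d.
The Moon has covered 18.72/29.53 of its cycle, so θ ≈ 360° × 18.72/29.53 = 228.2°.
Illuminated fraction = (1 − cos 228.2°)/2 = (1 − (-0.666))/2 ≈ 0.833, so 83%.

83%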